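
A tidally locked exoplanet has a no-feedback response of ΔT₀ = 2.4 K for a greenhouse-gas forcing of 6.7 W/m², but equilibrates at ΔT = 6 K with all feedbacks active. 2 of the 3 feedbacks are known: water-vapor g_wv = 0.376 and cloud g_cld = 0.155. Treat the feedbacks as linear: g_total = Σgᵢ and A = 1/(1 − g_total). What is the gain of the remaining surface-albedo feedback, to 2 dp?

0.07

Amplification A = ΔT/ΔT₀ = 6/2.4 = 2.5.
Total gain g = 1 − 1/A = 1 − 1/2.5 = 0.6.
Known gains sum to 0.376 + 0.155 = 0.531.
g_alb = 0.6 − 0.531 = 0.07.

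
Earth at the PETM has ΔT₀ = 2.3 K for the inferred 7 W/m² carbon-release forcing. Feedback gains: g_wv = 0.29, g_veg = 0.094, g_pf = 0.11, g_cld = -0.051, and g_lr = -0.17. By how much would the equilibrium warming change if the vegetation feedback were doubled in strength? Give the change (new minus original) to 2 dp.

Original: g = 0.273, ΔT = 2.3/(1−0.273) = 3.1637 K.
With doubled vegetation: g' = 0.367, ΔT' = 2.3/(1−0.367) = 3.6335 K.
Change = 3.6335 − 3.1637 = 0.47 K.

0.47 K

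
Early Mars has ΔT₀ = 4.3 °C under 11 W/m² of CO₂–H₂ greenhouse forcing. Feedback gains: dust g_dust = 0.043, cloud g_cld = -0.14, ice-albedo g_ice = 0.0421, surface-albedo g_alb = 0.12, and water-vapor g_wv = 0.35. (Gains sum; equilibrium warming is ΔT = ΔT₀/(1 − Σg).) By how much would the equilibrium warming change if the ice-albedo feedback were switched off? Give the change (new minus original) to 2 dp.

-0.49 °C

Original: g = 0.4151, ΔT = 4.3/(1−0.4151) = 7.3517 °C.
Without ice-albedo: g' = 0.373, ΔT' = 4.3/(1−0.373) = 6.8581 °C.
Change = 6.8581 − 7.3517 = -0.49 °C.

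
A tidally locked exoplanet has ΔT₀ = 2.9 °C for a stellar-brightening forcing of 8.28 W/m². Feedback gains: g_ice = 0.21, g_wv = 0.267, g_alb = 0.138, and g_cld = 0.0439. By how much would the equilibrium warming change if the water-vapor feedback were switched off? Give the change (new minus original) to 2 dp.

Original: g = 0.6589, ΔT = 2.9/(1−0.6589) = 8.5019 °C.
Without water-vapor: g' = 0.3919, ΔT' = 2.9/(1−0.3919) = 4.7690 °C.
Change = 4.7690 − 8.5019 = -3.73 °C.

-3.73 °C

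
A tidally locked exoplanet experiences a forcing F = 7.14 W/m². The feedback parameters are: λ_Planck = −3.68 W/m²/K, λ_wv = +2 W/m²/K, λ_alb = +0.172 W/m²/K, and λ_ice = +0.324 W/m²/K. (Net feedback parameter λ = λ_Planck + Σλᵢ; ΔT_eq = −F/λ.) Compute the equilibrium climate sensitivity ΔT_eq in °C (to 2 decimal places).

6.03 °C

Net feedback parameter λ = (−3.68) + (+2) + (+0.172) + (+0.324) = -1.184 W/m²/K.
ΔT = −F/λ = −7.14/(-1.184) = 6.03 °C.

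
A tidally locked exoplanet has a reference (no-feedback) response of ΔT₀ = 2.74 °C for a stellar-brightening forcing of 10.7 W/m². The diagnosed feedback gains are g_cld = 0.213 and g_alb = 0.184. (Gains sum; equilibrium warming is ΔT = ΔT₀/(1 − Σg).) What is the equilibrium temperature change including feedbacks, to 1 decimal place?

Total gain g = 0.213 + 0.184 = 0.397.
Amplification A = 1/(1 − 0.397) = 1.658.
ΔT = 2.74 × 1.658 = 4.5 °C.

4.5 °C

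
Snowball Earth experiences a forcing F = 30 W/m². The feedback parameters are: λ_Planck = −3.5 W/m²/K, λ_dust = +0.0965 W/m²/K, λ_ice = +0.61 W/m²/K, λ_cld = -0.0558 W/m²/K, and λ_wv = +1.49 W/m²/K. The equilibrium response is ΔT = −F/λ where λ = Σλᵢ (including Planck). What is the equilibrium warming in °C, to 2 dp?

Net feedback parameter λ = (−3.5) + (+0.0965) + (+0.61) + (-0.0558) + (+1.49) = -1.3593 W/m²/K.
ΔT = −F/λ = −30/(-1.3593) = 22.07 °C.

22.07 °C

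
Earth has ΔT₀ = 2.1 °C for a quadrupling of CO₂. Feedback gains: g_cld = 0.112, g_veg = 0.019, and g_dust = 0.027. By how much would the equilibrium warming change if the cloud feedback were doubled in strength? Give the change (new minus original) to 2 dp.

Original: g = 0.158, ΔT = 2.1/(1−0.158) = 2.4941 °C.
With doubled cloud: g' = 0.27, ΔT' = 2.1/(1−0.27) = 2.8767 °C.
Change = 2.8767 − 2.4941 = 0.38 °C.

0.38 °C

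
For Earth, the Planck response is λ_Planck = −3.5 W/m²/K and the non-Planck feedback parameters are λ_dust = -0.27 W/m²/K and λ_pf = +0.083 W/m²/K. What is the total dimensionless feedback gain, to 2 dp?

Convert to gains: g_dust = -0.27/3.5 = -0.07714; g_pf = 0.083/3.5 = 0.02371.
Total gain g = -0.05343.

-0.05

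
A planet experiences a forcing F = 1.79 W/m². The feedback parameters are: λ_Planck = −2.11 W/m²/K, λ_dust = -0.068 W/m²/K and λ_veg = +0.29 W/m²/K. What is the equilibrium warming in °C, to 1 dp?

0.9 °C

Net feedback parameter λ = (−2.11) + (-0.068) + (+0.29) = -1.888 W/m²/K.
ΔT = −F/λ = −1.79/(-1.888) = 0.9 °C.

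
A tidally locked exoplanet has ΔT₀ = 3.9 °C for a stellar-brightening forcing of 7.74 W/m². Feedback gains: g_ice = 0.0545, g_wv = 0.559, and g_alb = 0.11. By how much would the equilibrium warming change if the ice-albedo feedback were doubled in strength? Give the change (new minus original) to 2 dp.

Original: g = 0.7235, ΔT = 3.9/(1−0.7235) = 14.1049 °C.
With doubled ice-albedo: g' = 0.778, ΔT' = 3.9/(1−0.778) = 17.5676 °C.
Change = 17.5676 − 14.1049 = 3.46 °C.

3.46 °C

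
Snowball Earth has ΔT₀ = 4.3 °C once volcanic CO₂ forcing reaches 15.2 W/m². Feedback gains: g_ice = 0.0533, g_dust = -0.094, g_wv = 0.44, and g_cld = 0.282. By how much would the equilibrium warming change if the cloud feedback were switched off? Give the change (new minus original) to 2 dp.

Original: g = 0.6813, ΔT = 4.3/(1−0.6813) = 13.4923 °C.
Without cloud: g' = 0.3993, ΔT' = 4.3/(1−0.3993) = 7.1583 °C.
Change = 7.1583 − 13.4923 = -6.33 °C.

-6.33 °C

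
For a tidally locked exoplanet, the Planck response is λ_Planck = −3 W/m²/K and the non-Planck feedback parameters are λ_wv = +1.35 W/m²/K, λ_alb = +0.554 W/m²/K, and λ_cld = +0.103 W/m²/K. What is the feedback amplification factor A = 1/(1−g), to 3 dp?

3.021

Convert to gains: g_wv = 1.35/3 = 0.45; g_alb = 0.554/3 = 0.1847; g_cld = 0.103/3 = 0.03433.
Total gain g = 0.66903.
A = 1/(1 − 0.66903) = 3.021.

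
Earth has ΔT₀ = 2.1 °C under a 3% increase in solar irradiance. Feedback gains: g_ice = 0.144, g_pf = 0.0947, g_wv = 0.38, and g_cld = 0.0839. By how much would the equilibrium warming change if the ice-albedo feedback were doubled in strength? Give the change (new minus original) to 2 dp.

Original: g = 0.7026, ΔT = 2.1/(1−0.7026) = 7.0612 °C.
With doubled ice-albedo: g' = 0.8466, ΔT' = 2.1/(1−0.8466) = 13.6897 °C.
Change = 13.6897 − 7.0612 = 6.63 °C.

6.63 °C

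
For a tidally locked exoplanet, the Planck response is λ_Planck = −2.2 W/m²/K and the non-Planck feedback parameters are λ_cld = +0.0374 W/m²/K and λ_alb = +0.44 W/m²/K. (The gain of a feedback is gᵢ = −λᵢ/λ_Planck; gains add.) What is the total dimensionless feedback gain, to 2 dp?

0.22

Convert to gains: g_cld = 0.0374/2.2 = 0.017; g_alb = 0.44/2.2 = 0.2.
Total gain g = 0.217.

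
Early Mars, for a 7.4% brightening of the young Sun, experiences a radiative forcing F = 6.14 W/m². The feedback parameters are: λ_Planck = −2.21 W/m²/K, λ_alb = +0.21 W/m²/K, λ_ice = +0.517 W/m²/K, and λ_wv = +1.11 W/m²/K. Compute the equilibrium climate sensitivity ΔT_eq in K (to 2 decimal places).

Net feedback parameter λ = (−2.21) + (+0.21) + (+0.517) + (+1.11) = -0.373 W/m²/K.
ΔT = −F/λ = −6.14/(-0.373) = 16.46 K.

16.46 K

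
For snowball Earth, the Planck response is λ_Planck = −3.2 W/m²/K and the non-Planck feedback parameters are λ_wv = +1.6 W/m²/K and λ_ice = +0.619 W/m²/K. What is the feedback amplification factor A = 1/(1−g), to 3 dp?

Convert to gains: g_wv = 1.6/3.2 = 0.5; g_ice = 0.619/3.2 = 0.1934.
Total gain g = 0.6934.
A = 1/(1 − 0.6934) = 3.262.

3.262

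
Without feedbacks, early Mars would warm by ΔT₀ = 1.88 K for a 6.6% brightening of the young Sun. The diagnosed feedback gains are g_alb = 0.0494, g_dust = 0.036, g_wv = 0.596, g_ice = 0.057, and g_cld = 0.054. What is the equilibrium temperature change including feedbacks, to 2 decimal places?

Total gain g = 0.0494 + 0.036 + 0.596 + 0.057 + 0.054 = 0.7924.
Amplification A = 1/(1 − 0.7924) = 4.817.
ΔT = 1.88 × 4.817 = 9.06 K.

9.06 K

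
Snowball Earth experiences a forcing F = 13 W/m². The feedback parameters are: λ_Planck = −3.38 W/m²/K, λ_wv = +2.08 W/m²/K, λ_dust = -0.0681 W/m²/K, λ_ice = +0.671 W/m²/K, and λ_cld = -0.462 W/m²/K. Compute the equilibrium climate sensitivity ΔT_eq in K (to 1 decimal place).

11.2 K

Net feedback parameter λ = (−3.38) + (+2.08) + (-0.0681) + (+0.671) + (-0.462) = -1.1591 W/m²/K.
ΔT = −F/λ = −13/(-1.1591) = 11.2 K.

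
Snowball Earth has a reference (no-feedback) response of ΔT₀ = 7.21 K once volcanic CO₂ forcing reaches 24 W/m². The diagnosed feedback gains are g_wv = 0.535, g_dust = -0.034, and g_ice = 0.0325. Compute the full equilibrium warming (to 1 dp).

15.5 K

Total gain g = 0.535 − 0.034 + 0.0325 = 0.5335.
Amplification A = 1/(1 − 0.5335) = 2.144.
ΔT = 7.21 × 2.144 = 15.5 K.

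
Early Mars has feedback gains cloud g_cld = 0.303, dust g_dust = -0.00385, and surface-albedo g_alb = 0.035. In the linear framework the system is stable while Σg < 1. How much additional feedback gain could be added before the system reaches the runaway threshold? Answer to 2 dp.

Current total gain = 0.303 − 0.00385 + 0.035 = 0.33415.
Margin to runaway = 1 − 0.33415 = 0.67.

0.67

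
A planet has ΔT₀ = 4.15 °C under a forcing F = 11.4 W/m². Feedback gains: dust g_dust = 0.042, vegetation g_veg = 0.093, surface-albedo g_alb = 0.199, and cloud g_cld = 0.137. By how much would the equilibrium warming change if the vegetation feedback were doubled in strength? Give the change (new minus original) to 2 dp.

1.67 °C

Original: g = 0.471, ΔT = 4.15/(1−0.471) = 7.8450 °C.
With doubled vegetation: g' = 0.564, ΔT' = 4.15/(1−0.564) = 9.5183 °C.
Change = 9.5183 − 7.8450 = 1.67 °C.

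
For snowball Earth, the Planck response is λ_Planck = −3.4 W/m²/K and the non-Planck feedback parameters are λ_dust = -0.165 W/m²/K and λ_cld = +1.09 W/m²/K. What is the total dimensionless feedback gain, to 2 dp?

0.27

Convert to gains: g_dust = -0.165/3.4 = -0.04853; g_cld = 1.09/3.4 = 0.3206.
Total gain g = 0.27207.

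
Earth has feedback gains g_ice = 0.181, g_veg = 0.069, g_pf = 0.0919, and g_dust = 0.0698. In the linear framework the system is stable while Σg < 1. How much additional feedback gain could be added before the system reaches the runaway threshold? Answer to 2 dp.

Current total gain = 0.181 + 0.069 + 0.0919 + 0.0698 = 0.4117.
Margin to runaway = 1 − 0.4117 = 0.59.

0.59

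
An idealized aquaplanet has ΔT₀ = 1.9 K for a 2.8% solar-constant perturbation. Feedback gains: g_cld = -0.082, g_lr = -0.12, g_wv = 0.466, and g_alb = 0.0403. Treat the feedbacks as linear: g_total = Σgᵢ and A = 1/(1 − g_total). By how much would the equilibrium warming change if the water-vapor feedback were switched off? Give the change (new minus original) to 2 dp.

Original: g = 0.3043, ΔT = 1.9/(1−0.3043) = 2.7311 K.
Without water-vapor: g' = -0.1617, ΔT' = 1.9/(1+0.1617) = 1.6355 K.
Change = 1.6355 − 2.7311 = -1.10 K.

-1.10 K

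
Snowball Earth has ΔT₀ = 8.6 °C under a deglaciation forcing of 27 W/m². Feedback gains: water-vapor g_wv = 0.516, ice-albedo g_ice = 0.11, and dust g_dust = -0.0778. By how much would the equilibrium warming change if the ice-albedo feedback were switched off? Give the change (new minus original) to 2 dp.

Original: g = 0.5482, ΔT = 8.6/(1−0.5482) = 19.0350 °C.
Without ice-albedo: g' = 0.4382, ΔT' = 8.6/(1−0.4382) = 15.3079 °C.
Change = 15.3079 − 19.0350 = -3.73 °C.

-3.73 °C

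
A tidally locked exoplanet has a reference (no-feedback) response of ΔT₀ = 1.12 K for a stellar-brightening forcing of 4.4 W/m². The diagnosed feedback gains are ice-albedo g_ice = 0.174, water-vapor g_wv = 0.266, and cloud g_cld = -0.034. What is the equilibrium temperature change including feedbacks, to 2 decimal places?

1.89 K

Total gain g = 0.174 + 0.266 − 0.034 = 0.406.
Amplification A = 1/(1 − 0.406) = 1.684.
ΔT = 1.12 × 1.684 = 1.89 K.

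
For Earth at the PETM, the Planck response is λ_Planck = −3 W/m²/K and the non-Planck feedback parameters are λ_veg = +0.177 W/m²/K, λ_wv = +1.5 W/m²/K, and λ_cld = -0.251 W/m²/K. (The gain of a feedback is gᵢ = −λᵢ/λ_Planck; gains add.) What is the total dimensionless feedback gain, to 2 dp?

0.48

Convert to gains: g_veg = 0.177/3 = 0.059; g_wv = 1.5/3 = 0.5; g_cld = -0.251/3 = -0.08367.
Total gain g = 0.47533.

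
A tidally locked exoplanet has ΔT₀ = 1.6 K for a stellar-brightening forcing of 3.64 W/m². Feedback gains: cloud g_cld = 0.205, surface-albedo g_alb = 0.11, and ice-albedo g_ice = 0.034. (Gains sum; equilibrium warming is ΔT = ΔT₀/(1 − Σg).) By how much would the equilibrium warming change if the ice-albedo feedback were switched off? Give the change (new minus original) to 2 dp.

Original: g = 0.349, ΔT = 1.6/(1−0.349) = 2.4578 K.
Without ice-albedo: g' = 0.315, ΔT' = 1.6/(1−0.315) = 2.3358 K.
Change = 2.3358 − 2.4578 = -0.12 K.

-0.12 K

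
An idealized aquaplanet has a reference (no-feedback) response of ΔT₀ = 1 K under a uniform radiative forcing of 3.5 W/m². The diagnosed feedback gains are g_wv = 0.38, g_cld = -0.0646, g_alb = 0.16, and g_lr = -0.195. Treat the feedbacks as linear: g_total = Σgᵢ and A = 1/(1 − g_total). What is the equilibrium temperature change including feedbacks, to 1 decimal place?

Total gain g = 0.38 − 0.0646 + 0.16 − 0.195 = 0.2804.
Amplification A = 1/(1 − 0.2804) = 1.39.
ΔT = 1 × 1.39 = 1.4 K.

1.4 K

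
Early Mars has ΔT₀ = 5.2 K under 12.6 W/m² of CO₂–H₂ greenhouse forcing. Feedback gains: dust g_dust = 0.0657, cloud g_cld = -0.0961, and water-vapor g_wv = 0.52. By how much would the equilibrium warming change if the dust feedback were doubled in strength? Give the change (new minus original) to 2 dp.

Original: g = 0.4896, ΔT = 5.2/(1−0.4896) = 10.1881 K.
With doubled dust: g' = 0.5553, ΔT' = 5.2/(1−0.5553) = 11.6933 K.
Change = 11.6933 − 10.1881 = 1.51 K.

1.51 K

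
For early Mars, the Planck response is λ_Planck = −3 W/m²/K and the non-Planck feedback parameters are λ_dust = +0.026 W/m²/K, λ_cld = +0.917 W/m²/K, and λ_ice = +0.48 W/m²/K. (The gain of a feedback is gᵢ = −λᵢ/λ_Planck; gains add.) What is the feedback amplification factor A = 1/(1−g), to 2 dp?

Convert to gains: g_dust = 0.026/3 = 0.008667; g_cld = 0.917/3 = 0.3057; g_ice = 0.48/3 = 0.16.
Total gain g = 0.474367.
A = 1/(1 − 0.474367) = 1.90.

1.90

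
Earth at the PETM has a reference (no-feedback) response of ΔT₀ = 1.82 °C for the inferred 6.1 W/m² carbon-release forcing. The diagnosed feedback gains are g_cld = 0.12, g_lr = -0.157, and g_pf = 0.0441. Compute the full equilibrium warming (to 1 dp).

Total gain g = 0.12 − 0.157 + 0.0441 = 0.0071.
Amplification A = 1/(1 − 0.0071) = 1.007.
ΔT = 1.82 × 1.007 = 1.8 °C.

1.8 °C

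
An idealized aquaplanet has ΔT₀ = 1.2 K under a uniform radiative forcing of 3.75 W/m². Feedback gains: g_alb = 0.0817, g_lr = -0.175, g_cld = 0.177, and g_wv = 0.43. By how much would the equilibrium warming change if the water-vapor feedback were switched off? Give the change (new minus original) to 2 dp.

-1.16 K

Original: g = 0.5137, ΔT = 1.2/(1−0.5137) = 2.4676 K.
Without water-vapor: g' = 0.0837, ΔT' = 1.2/(1−0.0837) = 1.3096 K.
Change = 1.3096 − 2.4676 = -1.16 K.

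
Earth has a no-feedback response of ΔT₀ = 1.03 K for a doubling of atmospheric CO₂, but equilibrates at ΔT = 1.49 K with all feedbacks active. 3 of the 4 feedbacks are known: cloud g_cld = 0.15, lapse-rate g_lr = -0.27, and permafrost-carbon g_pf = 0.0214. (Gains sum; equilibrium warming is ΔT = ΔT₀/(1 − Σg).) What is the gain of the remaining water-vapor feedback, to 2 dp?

Amplification A = ΔT/ΔT₀ = 1.49/1.03 = 1.447.
Total gain g = 1 − 1/A = 1 − 1/1.447 = 0.3089.
Known gains sum to 0.15 − 0.27 + 0.0214 = -0.0986.
g_wv = 0.3089 + 0.0986 = 0.41.

0.41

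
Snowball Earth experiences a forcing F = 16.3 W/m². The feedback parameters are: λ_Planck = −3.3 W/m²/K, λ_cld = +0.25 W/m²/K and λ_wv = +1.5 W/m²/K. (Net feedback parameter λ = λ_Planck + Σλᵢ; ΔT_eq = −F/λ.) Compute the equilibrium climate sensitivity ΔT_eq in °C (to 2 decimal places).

10.52 °C

Net feedback parameter λ = (−3.3) + (+0.25) + (+1.5) = -1.55 W/m²/K.
ΔT = −F/λ = −16.3/(-1.55) = 10.52 °C.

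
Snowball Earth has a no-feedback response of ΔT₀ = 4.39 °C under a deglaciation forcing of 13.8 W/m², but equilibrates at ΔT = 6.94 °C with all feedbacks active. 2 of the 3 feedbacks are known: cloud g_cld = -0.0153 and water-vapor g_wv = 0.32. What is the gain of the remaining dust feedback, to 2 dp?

Amplification A = ΔT/ΔT₀ = 6.94/4.39 = 1.581.
Total gain g = 1 − 1/A = 1 − 1/1.581 = 0.3675.
Known gains sum to -0.0153 + 0.32 = 0.3047.
g_dust = 0.3675 − 0.3047 = 0.06.

0.06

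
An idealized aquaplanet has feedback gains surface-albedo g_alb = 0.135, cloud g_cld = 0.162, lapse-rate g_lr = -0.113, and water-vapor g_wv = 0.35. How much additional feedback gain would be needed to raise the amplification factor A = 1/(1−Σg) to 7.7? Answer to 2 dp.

0.34

Current total gain = 0.534.
Target gain for A = 7.7: g* = 1 − 1/7.7 = 0.8701.
Additional gain needed = 0.8701 − 0.534 = 0.34.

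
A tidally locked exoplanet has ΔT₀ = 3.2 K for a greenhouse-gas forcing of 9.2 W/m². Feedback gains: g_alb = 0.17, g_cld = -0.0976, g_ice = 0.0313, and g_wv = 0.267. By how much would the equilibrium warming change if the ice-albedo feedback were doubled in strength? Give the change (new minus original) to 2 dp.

Original: g = 0.3707, ΔT = 3.2/(1−0.3707) = 5.0850 K.
With doubled ice-albedo: g' = 0.402, ΔT' = 3.2/(1−0.402) = 5.3512 K.
Change = 5.3512 − 5.0850 = 0.27 K.

0.27 K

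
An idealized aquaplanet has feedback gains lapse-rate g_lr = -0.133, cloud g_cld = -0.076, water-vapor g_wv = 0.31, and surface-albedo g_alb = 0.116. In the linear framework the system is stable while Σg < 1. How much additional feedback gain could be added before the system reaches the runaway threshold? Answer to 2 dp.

Current total gain = -0.133 − 0.076 + 0.31 + 0.116 = 0.217.
Margin to runaway = 1 − 0.217 = 0.78.

0.78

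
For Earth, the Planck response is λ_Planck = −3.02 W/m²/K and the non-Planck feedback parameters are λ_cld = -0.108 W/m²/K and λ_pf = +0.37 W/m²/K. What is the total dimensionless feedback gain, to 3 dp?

0.087

Convert to gains: g_cld = -0.108/3.02 = -0.03576; g_pf = 0.37/3.02 = 0.1225.
Total gain g = 0.08674.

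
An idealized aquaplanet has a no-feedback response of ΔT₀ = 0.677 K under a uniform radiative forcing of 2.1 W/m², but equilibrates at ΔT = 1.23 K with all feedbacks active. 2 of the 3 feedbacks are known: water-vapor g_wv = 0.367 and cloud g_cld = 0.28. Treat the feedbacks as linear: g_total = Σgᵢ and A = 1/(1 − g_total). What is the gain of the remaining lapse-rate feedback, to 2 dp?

Amplification A = ΔT/ΔT₀ = 1.23/0.677 = 1.817.
Total gain g = 1 − 1/A = 1 − 1/1.817 = 0.4496.
Known gains sum to 0.367 + 0.28 = 0.647.
g_lr = 0.4496 − 0.647 = -0.20.

-0.20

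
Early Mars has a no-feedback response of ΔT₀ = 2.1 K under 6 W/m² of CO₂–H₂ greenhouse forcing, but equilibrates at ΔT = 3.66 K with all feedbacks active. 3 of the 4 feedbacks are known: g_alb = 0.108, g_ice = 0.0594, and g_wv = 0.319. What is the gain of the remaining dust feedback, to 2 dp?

Amplification A = ΔT/ΔT₀ = 3.66/2.1 = 1.743.
Total gain g = 1 − 1/A = 1 − 1/1.743 = 0.4263.
Known gains sum to 0.108 + 0.0594 + 0.319 = 0.4864.
g_dust = 0.4263 − 0.4864 = -0.06.

-0.06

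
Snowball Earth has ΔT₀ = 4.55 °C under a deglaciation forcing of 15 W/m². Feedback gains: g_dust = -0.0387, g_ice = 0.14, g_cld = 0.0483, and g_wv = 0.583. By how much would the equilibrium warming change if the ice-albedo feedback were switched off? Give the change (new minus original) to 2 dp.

Original: g = 0.7326, ΔT = 4.55/(1−0.7326) = 17.0157 °C.
Without ice-albedo: g' = 0.5926, ΔT' = 4.55/(1−0.5926) = 11.1684 °C.
Change = 11.1684 − 17.0157 = -5.85 °C.

-5.85 °C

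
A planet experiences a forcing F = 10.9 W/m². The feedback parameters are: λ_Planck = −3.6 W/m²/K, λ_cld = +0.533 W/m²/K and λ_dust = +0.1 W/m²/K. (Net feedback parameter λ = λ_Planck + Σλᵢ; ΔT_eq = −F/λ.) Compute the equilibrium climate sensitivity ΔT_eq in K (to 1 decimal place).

Net feedback parameter λ = (−3.6) + (+0.533) + (+0.1) = -2.967 W/m²/K.
ΔT = −F/λ = −10.9/(-2.967) = 3.7 K.

3.7 K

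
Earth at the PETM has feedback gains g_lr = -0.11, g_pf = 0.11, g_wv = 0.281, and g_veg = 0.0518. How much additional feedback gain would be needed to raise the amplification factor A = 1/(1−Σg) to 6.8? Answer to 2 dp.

Current total gain = 0.3328.
Target gain for A = 6.8: g* = 1 − 1/6.8 = 0.8529.
Additional gain needed = 0.8529 − 0.3328 = 0.52.

0.52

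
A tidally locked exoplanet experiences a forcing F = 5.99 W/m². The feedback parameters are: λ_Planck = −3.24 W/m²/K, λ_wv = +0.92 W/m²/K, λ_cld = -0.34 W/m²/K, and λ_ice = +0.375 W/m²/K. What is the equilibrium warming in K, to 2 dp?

2.62 K

Net feedback parameter λ = (−3.24) + (+0.92) + (-0.34) + (+0.375) = -2.285 W/m²/K.
ΔT = −F/λ = −5.99/(-2.285) = 2.62 K.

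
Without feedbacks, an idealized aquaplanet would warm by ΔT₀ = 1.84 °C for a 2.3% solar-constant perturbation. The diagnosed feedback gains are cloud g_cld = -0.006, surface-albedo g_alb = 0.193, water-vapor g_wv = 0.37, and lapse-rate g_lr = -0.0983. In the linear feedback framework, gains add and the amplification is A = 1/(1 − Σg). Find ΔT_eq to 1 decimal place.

3.4 °C

Total gain g = -0.006 + 0.193 + 0.37 − 0.0983 = 0.4587.
Amplification A = 1/(1 − 0.4587) = 1.847.
ΔT = 1.84 × 1.847 = 3.4 °C.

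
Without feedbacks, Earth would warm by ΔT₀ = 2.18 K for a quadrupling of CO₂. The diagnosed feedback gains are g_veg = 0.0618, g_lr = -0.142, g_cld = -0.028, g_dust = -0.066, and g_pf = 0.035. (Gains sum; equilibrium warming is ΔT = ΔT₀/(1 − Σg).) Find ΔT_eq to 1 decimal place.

Total gain g = 0.0618 − 0.142 − 0.028 − 0.066 + 0.035 = -0.1392.
Amplification A = 1/(1 + 0.1392) = 0.8778.
ΔT = 2.18 × 0.8778 = 1.9 K.

1.9 K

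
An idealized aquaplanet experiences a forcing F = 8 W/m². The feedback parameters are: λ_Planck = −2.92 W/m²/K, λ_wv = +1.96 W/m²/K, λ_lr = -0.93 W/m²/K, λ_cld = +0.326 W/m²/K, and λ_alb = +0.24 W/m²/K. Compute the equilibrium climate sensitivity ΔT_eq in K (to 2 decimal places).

Net feedback parameter λ = (−2.92) + (+1.96) + (-0.93) + (+0.326) + (+0.24) = -1.324 W/m²/K.
ΔT = −F/λ = −8/(-1.324) = 6.04 K.

6.04 K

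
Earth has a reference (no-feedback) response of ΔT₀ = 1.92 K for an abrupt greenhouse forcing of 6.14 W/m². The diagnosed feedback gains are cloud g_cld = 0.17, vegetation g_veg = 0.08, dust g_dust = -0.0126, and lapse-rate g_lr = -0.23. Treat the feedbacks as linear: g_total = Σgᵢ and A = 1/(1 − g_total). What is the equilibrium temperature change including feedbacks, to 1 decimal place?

1.9 K

Total gain g = 0.17 + 0.08 − 0.0126 − 0.23 = 0.0074.
Amplification A = 1/(1 − 0.0074) = 1.007.
ΔT = 1.92 × 1.007 = 1.9 K.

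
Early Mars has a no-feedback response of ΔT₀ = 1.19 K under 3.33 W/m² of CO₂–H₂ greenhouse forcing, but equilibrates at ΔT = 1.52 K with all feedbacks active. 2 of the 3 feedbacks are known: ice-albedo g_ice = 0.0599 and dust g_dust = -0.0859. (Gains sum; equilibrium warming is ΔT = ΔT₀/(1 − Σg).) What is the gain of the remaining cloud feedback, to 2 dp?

0.24

Amplification A = ΔT/ΔT₀ = 1.52/1.19 = 1.277.
Total gain g = 1 − 1/A = 1 − 1/1.277 = 0.2169.
Known gains sum to 0.0599 − 0.0859 = -0.026.
g_cld = 0.2169 + 0.026 = 0.24.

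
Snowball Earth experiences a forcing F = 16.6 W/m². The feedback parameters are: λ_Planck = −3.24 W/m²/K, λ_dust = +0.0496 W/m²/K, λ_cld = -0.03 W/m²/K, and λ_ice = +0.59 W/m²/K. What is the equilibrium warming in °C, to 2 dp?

6.31 °C

Net feedback parameter λ = (−3.24) + (+0.0496) + (-0.03) + (+0.59) = -2.6304 W/m²/K.
ΔT = −F/λ = −16.6/(-2.6304) = 6.31 °C.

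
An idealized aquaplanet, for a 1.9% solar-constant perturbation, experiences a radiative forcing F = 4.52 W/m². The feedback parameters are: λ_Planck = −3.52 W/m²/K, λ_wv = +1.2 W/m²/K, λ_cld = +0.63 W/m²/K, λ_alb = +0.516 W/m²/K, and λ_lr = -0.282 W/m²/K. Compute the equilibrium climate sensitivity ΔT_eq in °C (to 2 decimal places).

Net feedback parameter λ = (−3.52) + (+1.2) + (+0.63) + (+0.516) + (-0.282) = -1.456 W/m²/K.
ΔT = −F/λ = −4.52/(-1.456) = 3.10 °C.

3.10 °C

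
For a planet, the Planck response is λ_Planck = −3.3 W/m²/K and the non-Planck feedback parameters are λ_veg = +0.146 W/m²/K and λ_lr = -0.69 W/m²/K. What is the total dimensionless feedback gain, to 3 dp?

Convert to gains: g_veg = 0.146/3.3 = 0.04424; g_lr = -0.69/3.3 = -0.2091.
Total gain g = -0.16486.

-0.165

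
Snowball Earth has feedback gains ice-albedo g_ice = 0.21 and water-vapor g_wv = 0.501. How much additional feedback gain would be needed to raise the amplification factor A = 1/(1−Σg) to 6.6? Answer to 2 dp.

0.14

Current total gain = 0.711.
Target gain for A = 6.6: g* = 1 − 1/6.6 = 0.8485.
Additional gain needed = 0.8485 − 0.711 = 0.14.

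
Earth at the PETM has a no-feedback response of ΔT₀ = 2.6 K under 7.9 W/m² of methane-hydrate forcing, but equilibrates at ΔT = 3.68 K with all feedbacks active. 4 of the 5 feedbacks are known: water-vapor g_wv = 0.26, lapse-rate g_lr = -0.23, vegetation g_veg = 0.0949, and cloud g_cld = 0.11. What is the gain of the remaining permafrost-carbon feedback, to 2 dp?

Amplification A = ΔT/ΔT₀ = 3.68/2.6 = 1.415.
Total gain g = 1 − 1/A = 1 − 1/1.415 = 0.2933.
Known gains sum to 0.26 − 0.23 + 0.0949 + 0.11 = 0.2349.
g_pf = 0.2933 − 0.2349 = 0.06.

0.06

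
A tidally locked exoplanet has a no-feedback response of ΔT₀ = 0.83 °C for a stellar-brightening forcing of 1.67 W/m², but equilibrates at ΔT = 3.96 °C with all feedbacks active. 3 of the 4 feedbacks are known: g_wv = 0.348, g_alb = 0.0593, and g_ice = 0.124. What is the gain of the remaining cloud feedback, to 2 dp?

0.26

Amplification A = ΔT/ΔT₀ = 3.96/0.83 = 4.771.
Total gain g = 1 − 1/A = 1 − 1/4.771 = 0.7904.
Known gains sum to 0.348 + 0.0593 + 0.124 = 0.5313.
g_cld = 0.7904 − 0.5313 = 0.26.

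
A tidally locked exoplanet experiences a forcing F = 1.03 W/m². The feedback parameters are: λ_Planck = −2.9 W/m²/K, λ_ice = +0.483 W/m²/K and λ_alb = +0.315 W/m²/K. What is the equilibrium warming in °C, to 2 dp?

Net feedback parameter λ = (−2.9) + (+0.483) + (+0.315) = -2.102 W/m²/K.
ΔT = −F/λ = −1.03/(-2.102) = 0.49 °C.

0.49 °C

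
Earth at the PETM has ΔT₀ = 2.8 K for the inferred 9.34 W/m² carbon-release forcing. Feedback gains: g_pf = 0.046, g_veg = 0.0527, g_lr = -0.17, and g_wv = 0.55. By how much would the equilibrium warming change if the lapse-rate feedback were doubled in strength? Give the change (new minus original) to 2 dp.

Original: g = 0.4787, ΔT = 2.8/(1−0.4787) = 5.3712 K.
With doubled lapse-rate: g' = 0.3087, ΔT' = 2.8/(1−0.3087) = 4.0503 K.
Change = 4.0503 − 5.3712 = -1.32 K.

-1.32 K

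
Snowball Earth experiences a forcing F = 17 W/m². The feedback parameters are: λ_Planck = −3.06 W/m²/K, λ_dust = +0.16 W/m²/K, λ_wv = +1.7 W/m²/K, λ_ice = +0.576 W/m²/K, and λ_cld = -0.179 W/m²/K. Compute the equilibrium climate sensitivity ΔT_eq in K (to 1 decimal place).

21.2 K

Net feedback parameter λ = (−3.06) + (+0.16) + (+1.7) + (+0.576) + (-0.179) = -0.803 W/m²/K.
ΔT = −F/λ = −17/(-0.803) = 21.2 K.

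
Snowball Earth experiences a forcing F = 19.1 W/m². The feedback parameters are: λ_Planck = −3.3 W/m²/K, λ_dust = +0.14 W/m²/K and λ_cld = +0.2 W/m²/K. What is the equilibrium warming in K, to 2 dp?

Net feedback parameter λ = (−3.3) + (+0.14) + (+0.2) = -2.96 W/m²/K.
ΔT = −F/λ = −19.1/(-2.96) = 6.45 K.

6.45 K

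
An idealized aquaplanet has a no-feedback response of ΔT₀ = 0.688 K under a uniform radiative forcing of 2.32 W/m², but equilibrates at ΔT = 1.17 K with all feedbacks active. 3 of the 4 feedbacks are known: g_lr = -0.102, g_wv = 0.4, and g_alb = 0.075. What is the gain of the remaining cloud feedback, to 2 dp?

0.04

Amplification A = ΔT/ΔT₀ = 1.17/0.688 = 1.701.
Total gain g = 1 − 1/A = 1 − 1/1.701 = 0.4121.
Known gains sum to -0.102 + 0.4 + 0.075 = 0.373.
g_cld = 0.4121 − 0.373 = 0.04.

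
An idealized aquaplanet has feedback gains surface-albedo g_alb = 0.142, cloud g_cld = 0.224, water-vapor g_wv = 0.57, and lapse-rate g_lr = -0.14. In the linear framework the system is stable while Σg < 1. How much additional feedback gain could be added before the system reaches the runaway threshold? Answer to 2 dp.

0.20

Current total gain = 0.142 + 0.224 + 0.57 − 0.14 = 0.796.
Margin to runaway = 1 − 0.796 = 0.20.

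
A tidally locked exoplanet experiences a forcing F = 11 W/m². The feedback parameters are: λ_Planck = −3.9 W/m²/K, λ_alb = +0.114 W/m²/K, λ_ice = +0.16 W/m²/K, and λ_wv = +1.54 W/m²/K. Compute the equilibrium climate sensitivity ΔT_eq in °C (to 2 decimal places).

Net feedback parameter λ = (−3.9) + (+0.114) + (+0.16) + (+1.54) = -2.086 W/m²/K.
ΔT = −F/λ = −11/(-2.086) = 5.27 °C.

5.27 °C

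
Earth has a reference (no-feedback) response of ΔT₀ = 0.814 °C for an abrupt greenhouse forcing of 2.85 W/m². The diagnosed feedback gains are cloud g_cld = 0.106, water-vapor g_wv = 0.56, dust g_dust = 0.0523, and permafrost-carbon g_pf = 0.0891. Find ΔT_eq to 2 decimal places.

4.23 °C

Total gain g = 0.106 + 0.56 + 0.0523 + 0.0891 = 0.8074.
Amplification A = 1/(1 − 0.8074) = 5.192.
ΔT = 0.814 × 5.192 = 4.23 °C.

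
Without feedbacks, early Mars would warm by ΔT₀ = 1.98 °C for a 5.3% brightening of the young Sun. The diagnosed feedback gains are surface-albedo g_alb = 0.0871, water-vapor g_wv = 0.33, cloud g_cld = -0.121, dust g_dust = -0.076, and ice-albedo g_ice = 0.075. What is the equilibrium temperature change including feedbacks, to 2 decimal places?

2.81 °C

Total gain g = 0.0871 + 0.33 − 0.121 − 0.076 + 0.075 = 0.2951.
Amplification A = 1/(1 − 0.2951) = 1.419.
ΔT = 1.98 × 1.419 = 2.81 °C.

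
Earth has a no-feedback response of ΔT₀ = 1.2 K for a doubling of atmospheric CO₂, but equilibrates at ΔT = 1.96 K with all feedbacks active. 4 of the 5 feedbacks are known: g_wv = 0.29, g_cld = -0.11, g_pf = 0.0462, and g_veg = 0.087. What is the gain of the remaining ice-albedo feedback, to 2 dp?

0.07

Amplification A = ΔT/ΔT₀ = 1.96/1.2 = 1.633.
Total gain g = 1 − 1/A = 1 − 1/1.633 = 0.3876.
Known gains sum to 0.29 − 0.11 + 0.0462 + 0.087 = 0.3132.
g_ice = 0.3876 − 0.3132 = 0.07.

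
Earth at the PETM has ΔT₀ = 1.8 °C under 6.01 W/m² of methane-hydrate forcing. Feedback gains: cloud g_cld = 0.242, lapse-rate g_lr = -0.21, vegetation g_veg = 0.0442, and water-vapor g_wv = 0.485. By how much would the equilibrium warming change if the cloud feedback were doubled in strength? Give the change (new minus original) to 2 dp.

5.04 °C

Original: g = 0.5612, ΔT = 1.8/(1−0.5612) = 4.1021 °C.
With doubled cloud: g' = 0.8032, ΔT' = 1.8/(1−0.8032) = 9.1463 °C.
Change = 9.1463 − 4.1021 = 5.04 °C.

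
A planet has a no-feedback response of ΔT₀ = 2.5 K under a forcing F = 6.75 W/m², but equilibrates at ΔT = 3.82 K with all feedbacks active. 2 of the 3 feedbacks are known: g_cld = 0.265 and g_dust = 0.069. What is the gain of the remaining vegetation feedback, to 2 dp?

0.01

Amplification A = ΔT/ΔT₀ = 3.82/2.5 = 1.528.
Total gain g = 1 − 1/A = 1 − 1/1.528 = 0.3455.
Known gains sum to 0.265 + 0.069 = 0.334.
g_veg = 0.3455 − 0.334 = 0.01.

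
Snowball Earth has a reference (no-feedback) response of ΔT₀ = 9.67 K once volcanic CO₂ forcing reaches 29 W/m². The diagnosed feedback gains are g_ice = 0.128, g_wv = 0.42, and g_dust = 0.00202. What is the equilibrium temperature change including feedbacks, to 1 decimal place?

Total gain g = 0.128 + 0.42 + 0.00202 = 0.55002.
Amplification A = 1/(1 − 0.55002) = 2.222.
ΔT = 9.67 × 2.222 = 21.5 K.

21.5 K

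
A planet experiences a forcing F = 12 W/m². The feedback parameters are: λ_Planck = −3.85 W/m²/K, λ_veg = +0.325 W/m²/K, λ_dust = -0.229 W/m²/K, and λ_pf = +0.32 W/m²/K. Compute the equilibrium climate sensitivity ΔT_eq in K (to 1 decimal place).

Net feedback parameter λ = (−3.85) + (+0.325) + (-0.229) + (+0.32) = -3.434 W/m²/K.
ΔT = −F/λ = −12/(-3.434) = 3.5 K.

3.5 K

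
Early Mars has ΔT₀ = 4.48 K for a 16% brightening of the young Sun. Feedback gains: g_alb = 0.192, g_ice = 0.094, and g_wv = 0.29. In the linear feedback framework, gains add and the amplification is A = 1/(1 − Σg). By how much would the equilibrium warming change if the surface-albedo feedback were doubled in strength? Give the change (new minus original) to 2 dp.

Original: g = 0.576, ΔT = 4.48/(1−0.576) = 10.5660 K.
With doubled surface-albedo: g' = 0.768, ΔT' = 4.48/(1−0.768) = 19.3103 K.
Change = 19.3103 − 10.5660 = 8.74 K.

8.74 K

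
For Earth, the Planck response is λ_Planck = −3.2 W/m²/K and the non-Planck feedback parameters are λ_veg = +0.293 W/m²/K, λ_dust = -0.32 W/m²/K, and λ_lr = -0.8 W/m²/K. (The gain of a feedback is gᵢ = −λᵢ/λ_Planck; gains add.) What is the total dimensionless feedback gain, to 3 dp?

-0.258

Convert to gains: g_veg = 0.293/3.2 = 0.09156; g_dust = -0.32/3.2 = -0.1; g_lr = -0.8/3.2 = -0.25.
Total gain g = -0.25844.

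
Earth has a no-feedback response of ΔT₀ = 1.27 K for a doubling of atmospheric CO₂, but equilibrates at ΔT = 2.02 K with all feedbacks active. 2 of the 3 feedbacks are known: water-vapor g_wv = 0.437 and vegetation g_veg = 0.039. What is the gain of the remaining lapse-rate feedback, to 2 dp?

-0.10

Amplification A = ΔT/ΔT₀ = 2.02/1.27 = 1.591.
Total gain g = 1 − 1/A = 1 − 1/1.591 = 0.3715.
Known gains sum to 0.437 + 0.039 = 0.476.
g_lr = 0.3715 − 0.476 = -0.10.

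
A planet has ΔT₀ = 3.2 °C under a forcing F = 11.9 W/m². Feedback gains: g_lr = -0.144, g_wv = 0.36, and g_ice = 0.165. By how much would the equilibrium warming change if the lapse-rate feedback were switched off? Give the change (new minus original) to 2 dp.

1.57 °C

Original: g = 0.381, ΔT = 3.2/(1−0.381) = 5.1696 °C.
Without lapse-rate: g' = 0.525, ΔT' = 3.2/(1−0.525) = 6.7368 °C.
Change = 6.7368 − 5.1696 = 1.57 °C.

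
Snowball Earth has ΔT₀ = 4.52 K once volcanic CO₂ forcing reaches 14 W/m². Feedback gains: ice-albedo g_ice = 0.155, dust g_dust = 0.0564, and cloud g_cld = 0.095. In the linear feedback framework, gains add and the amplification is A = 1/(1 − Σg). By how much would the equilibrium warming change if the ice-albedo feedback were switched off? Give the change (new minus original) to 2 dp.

Original: g = 0.3064, ΔT = 4.52/(1−0.3064) = 6.5167 K.
Without ice-albedo: g' = 0.1514, ΔT' = 4.52/(1−0.1514) = 5.3264 K.
Change = 5.3264 − 6.5167 = -1.19 K.

-1.19 K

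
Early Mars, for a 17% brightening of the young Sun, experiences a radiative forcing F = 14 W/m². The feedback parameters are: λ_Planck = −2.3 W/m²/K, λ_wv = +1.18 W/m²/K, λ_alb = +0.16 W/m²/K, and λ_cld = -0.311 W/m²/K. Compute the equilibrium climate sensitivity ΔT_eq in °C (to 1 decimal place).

11.0 °C

Net feedback parameter λ = (−2.3) + (+1.18) + (+0.16) + (-0.311) = -1.271 W/m²/K.
ΔT = −F/λ = −14/(-1.271) = 11.0 °C.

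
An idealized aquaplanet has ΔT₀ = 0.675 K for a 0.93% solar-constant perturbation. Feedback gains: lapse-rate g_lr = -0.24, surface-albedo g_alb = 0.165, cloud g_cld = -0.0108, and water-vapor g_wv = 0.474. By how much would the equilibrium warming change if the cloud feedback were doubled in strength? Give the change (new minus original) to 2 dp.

-0.02 K

Original: g = 0.3882, ΔT = 0.675/(1−0.3882) = 1.1033 K.
With doubled cloud: g' = 0.3774, ΔT' = 0.675/(1−0.3774) = 1.0842 K.
Change = 1.0842 − 1.1033 = -0.02 K.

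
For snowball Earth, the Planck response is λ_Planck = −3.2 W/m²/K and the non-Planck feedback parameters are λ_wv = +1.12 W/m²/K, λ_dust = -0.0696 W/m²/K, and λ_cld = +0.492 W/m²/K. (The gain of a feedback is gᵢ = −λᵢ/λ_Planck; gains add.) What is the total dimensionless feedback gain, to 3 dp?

0.482

Convert to gains: g_wv = 1.12/3.2 = 0.35; g_dust = -0.0696/3.2 = -0.02175; g_cld = 0.492/3.2 = 0.1537.
Total gain g = 0.48195.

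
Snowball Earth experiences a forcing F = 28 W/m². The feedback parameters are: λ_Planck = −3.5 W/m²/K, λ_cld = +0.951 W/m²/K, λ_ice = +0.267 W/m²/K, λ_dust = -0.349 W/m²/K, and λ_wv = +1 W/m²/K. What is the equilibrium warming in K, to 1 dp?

Net feedback parameter λ = (−3.5) + (+0.951) + (+0.267) + (-0.349) + (+1) = -1.631 W/m²/K.
ΔT = −F/λ = −28/(-1.631) = 17.2 K.

17.2 K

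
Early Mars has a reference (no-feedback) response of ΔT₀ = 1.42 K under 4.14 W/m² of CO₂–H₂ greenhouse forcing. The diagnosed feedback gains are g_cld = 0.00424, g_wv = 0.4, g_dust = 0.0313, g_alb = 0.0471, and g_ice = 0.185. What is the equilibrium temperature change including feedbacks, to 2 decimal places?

4.27 K

Total gain g = 0.00424 + 0.4 + 0.0313 + 0.0471 + 0.185 = 0.66764.
Amplification A = 1/(1 − 0.66764) = 3.009.
ΔT = 1.42 × 3.009 = 4.27 K.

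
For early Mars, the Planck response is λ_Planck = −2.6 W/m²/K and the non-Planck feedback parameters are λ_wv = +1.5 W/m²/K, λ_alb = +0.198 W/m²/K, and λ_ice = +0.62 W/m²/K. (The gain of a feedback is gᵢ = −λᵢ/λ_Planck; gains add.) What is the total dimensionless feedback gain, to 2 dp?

0.89

Convert to gains: g_wv = 1.5/2.6 = 0.5769; g_alb = 0.198/2.6 = 0.07615; g_ice = 0.62/2.6 = 0.2385.
Total gain g = 0.89155.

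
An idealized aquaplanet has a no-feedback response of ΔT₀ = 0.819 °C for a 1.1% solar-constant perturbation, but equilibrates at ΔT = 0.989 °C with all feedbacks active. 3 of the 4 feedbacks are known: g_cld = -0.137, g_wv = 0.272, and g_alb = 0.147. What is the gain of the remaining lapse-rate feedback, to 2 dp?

-0.11

Amplification A = ΔT/ΔT₀ = 0.989/0.819 = 1.208.
Total gain g = 1 − 1/A = 1 − 1/1.208 = 0.1722.
Known gains sum to -0.137 + 0.272 + 0.147 = 0.282.
g_lr = 0.1722 − 0.282 = -0.11.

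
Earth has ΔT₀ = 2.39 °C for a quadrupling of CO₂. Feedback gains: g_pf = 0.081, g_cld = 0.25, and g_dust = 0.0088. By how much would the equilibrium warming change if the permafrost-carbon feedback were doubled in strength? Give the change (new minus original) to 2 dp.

Original: g = 0.3398, ΔT = 2.39/(1−0.3398) = 3.6201 °C.
With doubled permafrost-carbon: g' = 0.4208, ΔT' = 2.39/(1−0.4208) = 4.1264 °C.
Change = 4.1264 − 3.6201 = 0.51 °C.

0.51 °C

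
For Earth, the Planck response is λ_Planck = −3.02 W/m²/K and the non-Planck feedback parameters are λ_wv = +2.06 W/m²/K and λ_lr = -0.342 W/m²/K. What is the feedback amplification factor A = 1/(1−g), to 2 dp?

2.32

Convert to gains: g_wv = 2.06/3.02 = 0.6821; g_lr = -0.342/3.02 = -0.1132.
Total gain g = 0.5689.
A = 1/(1 − 0.5689) = 2.32.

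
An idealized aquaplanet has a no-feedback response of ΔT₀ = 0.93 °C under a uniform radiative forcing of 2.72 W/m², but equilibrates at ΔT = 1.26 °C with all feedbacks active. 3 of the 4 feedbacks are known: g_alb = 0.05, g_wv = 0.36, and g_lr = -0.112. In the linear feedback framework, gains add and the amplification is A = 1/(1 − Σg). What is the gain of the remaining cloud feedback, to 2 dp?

Amplification A = ΔT/ΔT₀ = 1.26/0.93 = 1.355.
Total gain g = 1 − 1/A = 1 − 1/1.355 = 0.262.
Known gains sum to 0.05 + 0.36 − 0.112 = 0.298.
g_cld = 0.262 − 0.298 = -0.04.

-0.04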